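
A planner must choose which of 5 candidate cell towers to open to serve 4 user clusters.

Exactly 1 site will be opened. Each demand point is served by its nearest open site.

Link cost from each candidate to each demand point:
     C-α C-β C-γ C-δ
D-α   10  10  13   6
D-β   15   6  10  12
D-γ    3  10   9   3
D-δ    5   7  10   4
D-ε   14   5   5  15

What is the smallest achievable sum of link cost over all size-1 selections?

Open {D-γ}.
  C-α→D-γ 3, C-β→D-γ 10, C-γ→D-γ 9, C-δ→D-γ 3  ⇒ total 25.
Compare {D-δ}: total 26.
Compare {D-α}: total 39.
No size-1 selection does better; minimum is 25.

25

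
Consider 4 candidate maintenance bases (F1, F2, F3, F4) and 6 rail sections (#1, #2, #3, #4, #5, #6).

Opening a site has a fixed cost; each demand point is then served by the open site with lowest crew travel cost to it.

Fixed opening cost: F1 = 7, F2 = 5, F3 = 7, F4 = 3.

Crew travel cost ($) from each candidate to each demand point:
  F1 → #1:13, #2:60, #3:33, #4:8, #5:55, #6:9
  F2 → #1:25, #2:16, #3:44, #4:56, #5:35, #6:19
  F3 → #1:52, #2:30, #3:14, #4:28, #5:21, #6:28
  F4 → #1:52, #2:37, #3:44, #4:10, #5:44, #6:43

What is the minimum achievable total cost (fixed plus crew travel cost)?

Open {F1, F2, F3}: assign each demand point to its cheapest open site.
  #1→F1 13, #2→F2 16, #3→F3 14, #4→F1 8, #5→F3 21, #6→F1 9
  crew travel cost 81, fixed 19 → total 100.
Compare {F1, F2, F3, F4}: crew travel cost 81 + fixed 22 = 103.
Compare {F1, F3}: crew travel cost 95 + fixed 14 = 109.
Compare {F1, F3, F4}: crew travel cost 95 + fixed 17 = 112.
All other subsets cost ≥ 103. Minimum total cost: 100.

100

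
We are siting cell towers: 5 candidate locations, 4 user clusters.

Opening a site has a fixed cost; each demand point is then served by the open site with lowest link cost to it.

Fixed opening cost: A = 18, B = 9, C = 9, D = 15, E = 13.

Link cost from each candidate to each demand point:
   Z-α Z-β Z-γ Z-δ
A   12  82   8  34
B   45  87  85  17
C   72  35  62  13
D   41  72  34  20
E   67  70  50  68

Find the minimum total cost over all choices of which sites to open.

95

Open {A, C}: assign each demand point to its cheapest open site.
  Z-α→A 12, Z-β→C 35, Z-γ→A 8, Z-δ→C 13
  link cost 68, fixed 27 → total 95.
Compare {A, B, C}: link cost 68 + fixed 36 = 104.
Compare {A, C, E}: link cost 68 + fixed 40 = 108.
Compare {A, C, D}: link cost 68 + fixed 42 = 110.
All other subsets cost ≥ 104. Minimum total cost: 95.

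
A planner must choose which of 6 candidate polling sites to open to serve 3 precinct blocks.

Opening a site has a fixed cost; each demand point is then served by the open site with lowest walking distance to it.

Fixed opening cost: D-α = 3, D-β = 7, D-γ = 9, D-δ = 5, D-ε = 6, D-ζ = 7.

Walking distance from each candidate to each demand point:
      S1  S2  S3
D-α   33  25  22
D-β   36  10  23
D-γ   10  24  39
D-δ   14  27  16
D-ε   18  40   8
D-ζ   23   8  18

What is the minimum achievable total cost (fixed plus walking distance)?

47

Open {D-ε, D-ζ}: assign each demand point to its cheapest open site.
  S1→D-ε 18, S2→D-ζ 8, S3→D-ε 8
  walking distance 34, fixed 13 → total 47.
Compare {D-γ, D-ε, D-ζ}: walking distance 26 + fixed 22 = 48.
Compare {D-δ, D-ε, D-ζ}: walking distance 30 + fixed 18 = 48.
Compare {D-β, D-ε}: walking distance 36 + fixed 13 = 49.
All other subsets cost ≥ 48. Minimum total cost: 47.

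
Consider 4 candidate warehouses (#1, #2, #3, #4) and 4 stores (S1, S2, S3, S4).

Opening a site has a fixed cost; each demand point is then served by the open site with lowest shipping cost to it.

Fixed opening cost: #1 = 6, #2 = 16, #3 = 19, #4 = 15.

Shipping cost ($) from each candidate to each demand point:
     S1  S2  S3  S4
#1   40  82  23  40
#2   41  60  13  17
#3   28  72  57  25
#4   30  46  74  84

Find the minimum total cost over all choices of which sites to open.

Open {#2, #4}: assign each demand point to its cheapest open site.
  S1→#4 30, S2→#4 46, S3→#2 13, S4→#2 17
  shipping cost 106, fixed 31 → total 137.
Compare {#1, #2, #4}: shipping cost 106 + fixed 37 = 143.
Compare {#2}: shipping cost 131 + fixed 16 = 147.
Compare {#1, #2}: shipping cost 130 + fixed 22 = 152.
All other subsets cost ≥ 143. Minimum total cost: 137.

137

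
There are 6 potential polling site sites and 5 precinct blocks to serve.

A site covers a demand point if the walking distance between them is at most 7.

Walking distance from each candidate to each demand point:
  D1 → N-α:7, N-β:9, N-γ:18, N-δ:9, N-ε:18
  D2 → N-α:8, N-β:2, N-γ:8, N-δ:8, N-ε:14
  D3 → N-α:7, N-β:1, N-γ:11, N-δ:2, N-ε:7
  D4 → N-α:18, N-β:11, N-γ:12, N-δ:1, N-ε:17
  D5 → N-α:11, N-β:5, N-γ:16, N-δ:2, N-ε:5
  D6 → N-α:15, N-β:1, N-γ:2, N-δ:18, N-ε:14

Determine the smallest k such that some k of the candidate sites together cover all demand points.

Coverage sets (demand points within 7 of each site):
  D1: {N-α}
  D2: {N-β}
  D3: {N-α, N-β, N-δ, N-ε}
  D4: {N-δ}
  D5: {N-β, N-δ, N-ε}
  D6: {N-β, N-γ}
No single site covers all 5 demand points.
But {D3, D6} covers everything, so the minimum is 2.

2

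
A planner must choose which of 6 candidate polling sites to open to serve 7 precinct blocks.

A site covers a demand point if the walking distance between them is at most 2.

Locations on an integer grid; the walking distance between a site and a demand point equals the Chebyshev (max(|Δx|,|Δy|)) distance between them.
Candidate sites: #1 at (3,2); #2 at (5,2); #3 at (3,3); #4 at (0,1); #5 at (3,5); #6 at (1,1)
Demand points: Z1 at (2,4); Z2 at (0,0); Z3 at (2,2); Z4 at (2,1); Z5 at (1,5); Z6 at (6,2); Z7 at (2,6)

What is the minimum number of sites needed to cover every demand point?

Coverage sets (demand points within 2 of each site):
  #1: {Z1, Z3, Z4}
  #2: {Z6}
  #3: {Z1, Z3, Z4, Z5}
  #4: {Z2, Z3, Z4}
  #5: {Z1, Z5, Z7}
  #6: {Z2, Z3, Z4}
No 2 sites suffice: every size-2 union leaves at least one demand point uncovered.
But {#2, #4, #5} covers everything, so the minimum is 3.

3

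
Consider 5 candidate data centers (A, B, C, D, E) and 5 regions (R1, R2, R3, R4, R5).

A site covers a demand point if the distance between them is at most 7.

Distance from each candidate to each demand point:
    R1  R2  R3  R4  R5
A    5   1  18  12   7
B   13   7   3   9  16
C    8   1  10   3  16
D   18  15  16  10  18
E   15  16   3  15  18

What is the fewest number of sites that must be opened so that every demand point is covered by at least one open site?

Coverage sets (demand points within 7 of each site):
  A: {R1, R2, R5}
  B: {R2, R3}
  C: {R2, R4}
  D: {}
  E: {R3}
No 2 sites suffice: every size-2 union leaves at least one demand point uncovered.
But {A, B, C} covers everything, so the minimum is 3.

3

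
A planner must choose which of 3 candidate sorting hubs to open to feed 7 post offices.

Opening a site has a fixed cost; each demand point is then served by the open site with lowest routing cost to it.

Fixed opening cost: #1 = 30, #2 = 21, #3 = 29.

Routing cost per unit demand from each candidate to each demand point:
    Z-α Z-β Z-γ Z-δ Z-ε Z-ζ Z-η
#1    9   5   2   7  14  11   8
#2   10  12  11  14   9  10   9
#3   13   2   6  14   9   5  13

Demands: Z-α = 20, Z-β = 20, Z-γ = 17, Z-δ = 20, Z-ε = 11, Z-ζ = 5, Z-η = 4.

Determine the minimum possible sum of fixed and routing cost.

Open {#1, #3}: assign each demand point to its cheapest open site.
  Z-α→#1 20×9=180, Z-β→#3 20×2=40, Z-γ→#1 17×2=34, Z-δ→#1 20×7=140, Z-ε→#3 11×9=99, Z-ζ→#3 5×5=25, Z-η→#1 4×8=32
  routing cost 550, fixed 59 → total 609.
Compare {#1, #2, #3}: routing cost 550 + fixed 80 = 630.
Compare {#1, #2}: routing cost 635 + fixed 51 = 686.
Compare {#1}: routing cost 695 + fixed 30 = 725.
All other subsets cost ≥ 630. Minimum total cost: 609.

609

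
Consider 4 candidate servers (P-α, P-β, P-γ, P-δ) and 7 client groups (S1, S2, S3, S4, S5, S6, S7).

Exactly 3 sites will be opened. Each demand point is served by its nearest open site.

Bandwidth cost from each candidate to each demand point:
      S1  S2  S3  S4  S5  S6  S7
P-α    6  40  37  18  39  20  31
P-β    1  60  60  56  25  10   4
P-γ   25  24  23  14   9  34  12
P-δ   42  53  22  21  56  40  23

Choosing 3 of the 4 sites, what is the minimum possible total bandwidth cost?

Open {P-β, P-γ, P-δ}.
  S1→P-β 1, S2→P-γ 24, S3→P-δ 22, S4→P-γ 14, S5→P-γ 9, S6→P-β 10, S7→P-β 4  ⇒ total 84.
Compare {P-α, P-β, P-γ}: total 85.
Compare {P-α, P-γ, P-δ}: total 107.
No size-3 selection does better; minimum is 84.

84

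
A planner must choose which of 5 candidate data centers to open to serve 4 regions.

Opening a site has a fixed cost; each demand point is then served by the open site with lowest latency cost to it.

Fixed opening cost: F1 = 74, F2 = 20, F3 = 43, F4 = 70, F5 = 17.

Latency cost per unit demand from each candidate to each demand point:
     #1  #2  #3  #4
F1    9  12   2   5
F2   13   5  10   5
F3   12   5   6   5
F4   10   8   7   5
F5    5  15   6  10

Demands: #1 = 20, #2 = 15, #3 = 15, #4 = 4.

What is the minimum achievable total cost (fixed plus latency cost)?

322

Open {F2, F5}: assign each demand point to its cheapest open site.
  #1→F5 20×5=100, #2→F2 15×5=75, #3→F5 15×6=90, #4→F2 4×5=20
  latency cost 285, fixed 37 → total 322.
Compare {F1, F2, F5}: latency cost 225 + fixed 111 = 336.
Compare {F3, F5}: latency cost 285 + fixed 60 = 345.
Compare {F1, F3, F5}: latency cost 225 + fixed 134 = 359.
All other subsets cost ≥ 336. Minimum total cost: 322.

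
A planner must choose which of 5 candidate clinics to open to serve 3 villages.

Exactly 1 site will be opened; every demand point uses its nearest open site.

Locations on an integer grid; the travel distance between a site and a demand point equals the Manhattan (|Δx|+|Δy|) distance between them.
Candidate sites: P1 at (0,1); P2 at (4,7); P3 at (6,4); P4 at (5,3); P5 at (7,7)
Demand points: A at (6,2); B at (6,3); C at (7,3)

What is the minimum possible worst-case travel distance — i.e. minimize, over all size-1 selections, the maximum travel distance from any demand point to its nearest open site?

2

Open {P3}.
  Farthest demand point is A at travel distance 2 (to P3); all others are ≤ 2.
With {P4} the worst case is 2.
With {P5} the worst case is 6.
No size-1 selection achieves below 2.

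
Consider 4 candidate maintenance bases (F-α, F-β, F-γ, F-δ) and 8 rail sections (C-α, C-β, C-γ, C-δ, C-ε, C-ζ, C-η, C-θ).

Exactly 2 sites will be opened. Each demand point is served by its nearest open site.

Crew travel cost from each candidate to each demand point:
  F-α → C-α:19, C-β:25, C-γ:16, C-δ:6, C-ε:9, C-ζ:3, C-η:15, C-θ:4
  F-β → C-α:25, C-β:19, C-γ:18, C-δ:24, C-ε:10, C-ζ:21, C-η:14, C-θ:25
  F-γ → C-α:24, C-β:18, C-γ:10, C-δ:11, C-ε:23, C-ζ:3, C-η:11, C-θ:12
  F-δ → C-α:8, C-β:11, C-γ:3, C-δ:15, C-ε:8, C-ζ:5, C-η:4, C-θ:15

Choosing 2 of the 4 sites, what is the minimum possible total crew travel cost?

Open {F-α, F-δ}.
  C-α→F-δ 8, C-β→F-δ 11, C-γ→F-δ 3, C-δ→F-α 6, C-ε→F-δ 8, C-ζ→F-α 3, C-η→F-δ 4, C-θ→F-α 4  ⇒ total 47.
Compare {F-γ, F-δ}: total 60.
Compare {F-β, F-δ}: total 69.
No size-2 selection does better; minimum is 47.

47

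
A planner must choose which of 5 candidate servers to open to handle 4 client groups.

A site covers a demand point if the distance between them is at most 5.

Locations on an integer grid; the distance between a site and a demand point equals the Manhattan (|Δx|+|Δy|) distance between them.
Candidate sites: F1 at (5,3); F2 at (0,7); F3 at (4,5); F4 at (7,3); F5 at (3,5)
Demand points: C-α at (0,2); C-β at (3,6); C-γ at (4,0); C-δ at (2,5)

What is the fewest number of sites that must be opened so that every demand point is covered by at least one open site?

2

Coverage sets (demand points within 5 of each site):
  F1: {C-β, C-γ, C-δ}
  F2: {C-α, C-β, C-δ}
  F3: {C-β, C-γ, C-δ}
  F4: {}
  F5: {C-β, C-δ}
No single site covers all 4 demand points.
But {F1, F2} covers everything, so the minimum is 2.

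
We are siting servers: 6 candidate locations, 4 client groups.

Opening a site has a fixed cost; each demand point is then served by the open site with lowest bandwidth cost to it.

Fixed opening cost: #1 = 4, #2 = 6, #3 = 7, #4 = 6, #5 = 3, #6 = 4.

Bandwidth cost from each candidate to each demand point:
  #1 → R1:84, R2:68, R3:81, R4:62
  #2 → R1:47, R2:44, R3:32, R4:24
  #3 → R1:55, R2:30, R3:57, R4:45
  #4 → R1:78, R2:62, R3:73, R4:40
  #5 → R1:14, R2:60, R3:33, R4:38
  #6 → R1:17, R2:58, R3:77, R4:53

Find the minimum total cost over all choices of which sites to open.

116

Open {#2, #3, #5}: assign each demand point to its cheapest open site.
  R1→#5 14, R2→#3 30, R3→#2 32, R4→#2 24
  bandwidth cost 100, fixed 16 → total 116.
Compare {#2, #3, #6}: bandwidth cost 103 + fixed 17 = 120.
Compare {#1, #2, #3, #5}: bandwidth cost 100 + fixed 20 = 120.
Compare {#2, #3, #5, #6}: bandwidth cost 100 + fixed 20 = 120.
All other subsets cost ≥ 120. Minimum total cost: 116.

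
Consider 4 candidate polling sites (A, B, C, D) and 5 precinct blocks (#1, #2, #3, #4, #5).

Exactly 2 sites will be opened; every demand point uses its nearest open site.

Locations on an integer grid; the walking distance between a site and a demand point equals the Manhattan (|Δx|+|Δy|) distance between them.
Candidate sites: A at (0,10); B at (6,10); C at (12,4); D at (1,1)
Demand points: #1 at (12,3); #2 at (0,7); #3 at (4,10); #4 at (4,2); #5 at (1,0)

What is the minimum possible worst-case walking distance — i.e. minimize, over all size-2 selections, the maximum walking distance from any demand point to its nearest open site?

11

Open {A, C}.
  Farthest demand point is #5 at walking distance 11 (to A); all others are ≤ 11.
With {C, D} the worst case is 12.
With {A, B} the worst case is 13.
No size-2 selection achieves below 11.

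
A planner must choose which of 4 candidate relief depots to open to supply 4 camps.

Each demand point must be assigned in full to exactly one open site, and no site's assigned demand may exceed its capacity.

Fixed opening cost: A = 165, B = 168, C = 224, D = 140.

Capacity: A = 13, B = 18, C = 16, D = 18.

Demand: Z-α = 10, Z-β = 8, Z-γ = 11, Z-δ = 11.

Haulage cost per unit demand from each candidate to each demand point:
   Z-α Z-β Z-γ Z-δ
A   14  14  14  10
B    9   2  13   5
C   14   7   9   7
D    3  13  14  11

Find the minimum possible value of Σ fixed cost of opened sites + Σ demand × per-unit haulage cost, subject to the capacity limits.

Open {A, B, D}; cheapest assignment that respects the capacities:
  A (cap 13, load 11): Z-γ — cost 11×14 = 154
  B (cap 18, load 11): Z-δ — cost 11×5 = 55
  D (cap 18, load 18): Z-α, Z-β — cost 10×3 + 8×13 = 134
  Shipping 343, fixed 473 → total 816.
  Any other capacity-feasible assignment to {A, B, D} ships for at least 343.
Compare {B, C, D}: its best feasible assignment gives total 820.
Compare {A, B, C}: its best feasible assignment gives total 872.
Every other set of open sites that can feasibly serve all demand totals ≥ 820 even under its best assignment. Minimum: 816.

816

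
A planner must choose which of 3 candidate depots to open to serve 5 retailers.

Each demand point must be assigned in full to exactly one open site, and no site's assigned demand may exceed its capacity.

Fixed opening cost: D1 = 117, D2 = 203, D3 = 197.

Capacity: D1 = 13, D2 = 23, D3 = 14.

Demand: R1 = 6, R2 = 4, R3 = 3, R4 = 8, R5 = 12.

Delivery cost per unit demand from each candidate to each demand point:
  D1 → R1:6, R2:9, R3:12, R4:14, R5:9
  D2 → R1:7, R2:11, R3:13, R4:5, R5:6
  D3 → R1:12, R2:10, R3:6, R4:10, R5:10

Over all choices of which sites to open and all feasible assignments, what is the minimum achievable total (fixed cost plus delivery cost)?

Open {D1, D2}; cheapest assignment that respects the capacities:
  D1 (cap 13, load 13): R1, R2, R3 — cost 6×6 + 4×9 + 3×12 = 108
  D2 (cap 23, load 20): R4, R5 — cost 8×5 + 12×6 = 112
  Shipping 220, fixed 320 → total 540.
  Any other capacity-feasible assignment to {D1, D2} ships for at least 220.
Compare {D2, D3}: its best feasible assignment gives total 642.
Compare {D1, D2, D3}: its best feasible assignment gives total 719.
Every other set of open sites that can feasibly serve all demand totals ≥ 642 even under its best assignment. Minimum: 540.

540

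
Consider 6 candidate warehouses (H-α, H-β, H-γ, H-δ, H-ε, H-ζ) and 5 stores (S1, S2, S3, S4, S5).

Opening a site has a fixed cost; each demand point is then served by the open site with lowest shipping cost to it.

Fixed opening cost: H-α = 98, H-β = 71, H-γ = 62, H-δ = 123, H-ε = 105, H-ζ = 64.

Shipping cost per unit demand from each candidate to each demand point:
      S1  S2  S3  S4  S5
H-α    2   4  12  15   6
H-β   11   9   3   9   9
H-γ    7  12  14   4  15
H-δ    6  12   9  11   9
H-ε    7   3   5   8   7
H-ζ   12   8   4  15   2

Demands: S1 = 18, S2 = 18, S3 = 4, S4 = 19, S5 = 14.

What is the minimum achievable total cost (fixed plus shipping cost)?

Open {H-α, H-γ, H-ζ}: assign each demand point to its cheapest open site.
  S1→H-α 18×2=36, S2→H-α 18×4=72, S3→H-ζ 4×4=16, S4→H-γ 19×4=76, S5→H-ζ 14×2=28
  shipping cost 228, fixed 224 → total 452.
Compare {H-α, H-γ}: shipping cost 316 + fixed 160 = 476.
Compare {H-α, H-β, H-γ}: shipping cost 280 + fixed 231 = 511.
Compare {H-γ, H-ζ}: shipping cost 390 + fixed 126 = 516.
All other subsets cost ≥ 476. Minimum total cost: 452.

452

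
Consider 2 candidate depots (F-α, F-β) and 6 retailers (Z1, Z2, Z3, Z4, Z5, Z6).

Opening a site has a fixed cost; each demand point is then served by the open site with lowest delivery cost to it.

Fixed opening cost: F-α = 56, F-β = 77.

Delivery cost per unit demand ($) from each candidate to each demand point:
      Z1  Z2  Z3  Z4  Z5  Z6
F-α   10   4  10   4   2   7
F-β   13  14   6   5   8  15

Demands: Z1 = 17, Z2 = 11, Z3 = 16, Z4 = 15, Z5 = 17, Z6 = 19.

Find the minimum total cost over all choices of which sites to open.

Open {F-α}: assign each demand point to its cheapest open site.
  Z1→F-α 17×10=170, Z2→F-α 11×4=44, Z3→F-α 16×10=160, Z4→F-α 15×4=60, Z5→F-α 17×2=34, Z6→F-α 19×7=133
  delivery cost 601, fixed 56 → total 657.
Compare {F-α, F-β}: delivery cost 537 + fixed 133 = 670.
Compare {F-β}: delivery cost 967 + fixed 77 = 1044.

657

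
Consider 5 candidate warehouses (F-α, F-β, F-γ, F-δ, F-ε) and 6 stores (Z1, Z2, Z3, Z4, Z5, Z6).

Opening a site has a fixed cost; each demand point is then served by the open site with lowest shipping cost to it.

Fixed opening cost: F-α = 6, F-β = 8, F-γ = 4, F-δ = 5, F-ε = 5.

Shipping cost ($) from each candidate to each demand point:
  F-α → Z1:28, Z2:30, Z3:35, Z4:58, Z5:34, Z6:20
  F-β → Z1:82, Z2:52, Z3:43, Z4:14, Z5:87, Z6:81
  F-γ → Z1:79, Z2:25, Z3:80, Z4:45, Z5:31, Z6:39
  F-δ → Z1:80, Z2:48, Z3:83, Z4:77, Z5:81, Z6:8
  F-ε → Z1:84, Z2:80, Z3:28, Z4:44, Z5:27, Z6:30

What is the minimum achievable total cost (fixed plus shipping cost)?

Open {F-α, F-β, F-γ, F-δ, F-ε}: assign each demand point to its cheapest open site.
  Z1→F-α 28, Z2→F-γ 25, Z3→F-ε 28, Z4→F-β 14, Z5→F-ε 27, Z6→F-δ 8
  shipping cost 130, fixed 28 → total 158.
Compare {F-α, F-β, F-δ, F-ε}: shipping cost 135 + fixed 24 = 159.
Compare {F-α, F-β, F-γ, F-δ}: shipping cost 141 + fixed 23 = 164.
Compare {F-α, F-β, F-γ, F-ε}: shipping cost 142 + fixed 23 = 165.
All other subsets cost ≥ 159. Minimum total cost: 158.

158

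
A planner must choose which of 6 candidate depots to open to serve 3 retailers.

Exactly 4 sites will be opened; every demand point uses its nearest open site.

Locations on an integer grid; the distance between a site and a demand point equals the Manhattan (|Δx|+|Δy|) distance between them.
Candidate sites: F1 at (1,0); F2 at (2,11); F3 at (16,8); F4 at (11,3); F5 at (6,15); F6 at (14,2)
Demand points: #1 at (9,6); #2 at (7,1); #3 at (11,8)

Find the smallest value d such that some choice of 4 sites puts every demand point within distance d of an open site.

Open {F1, F2, F3, F4}.
  Farthest demand point is #2 at distance 6 (to F4); all others are ≤ 6.
With {F1, F2, F4, F5} the worst case is 6.
With {F1, F2, F4, F6} the worst case is 6.
No size-4 selection achieves below 6.

6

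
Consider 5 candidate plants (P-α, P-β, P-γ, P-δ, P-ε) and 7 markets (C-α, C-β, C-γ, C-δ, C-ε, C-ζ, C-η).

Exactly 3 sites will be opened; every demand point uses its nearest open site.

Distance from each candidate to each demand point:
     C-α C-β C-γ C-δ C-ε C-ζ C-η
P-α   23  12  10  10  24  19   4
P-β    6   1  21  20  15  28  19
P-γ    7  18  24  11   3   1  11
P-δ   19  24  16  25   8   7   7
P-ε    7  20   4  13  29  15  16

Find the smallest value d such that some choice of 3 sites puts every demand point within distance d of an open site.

Open {P-α, P-β, P-γ}.
  Farthest demand point is C-γ at distance 10 (to P-α); all others are ≤ 10.
With {P-α, P-β, P-δ} the worst case is 10.
With {P-β, P-γ, P-ε} the worst case is 11.
No size-3 selection achieves below 10.

10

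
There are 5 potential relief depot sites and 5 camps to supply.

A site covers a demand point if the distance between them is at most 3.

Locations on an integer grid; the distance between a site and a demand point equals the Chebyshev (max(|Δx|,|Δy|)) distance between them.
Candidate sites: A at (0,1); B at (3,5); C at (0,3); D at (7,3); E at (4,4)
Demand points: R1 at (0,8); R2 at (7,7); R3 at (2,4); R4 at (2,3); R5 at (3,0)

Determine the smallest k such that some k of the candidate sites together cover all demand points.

3

Coverage sets (demand points within 3 of each site):
  A: {R3, R4, R5}
  B: {R1, R3, R4}
  C: {R3, R4, R5}
  D: {}
  E: {R2, R3, R4}
No 2 sites suffice: every size-2 union leaves at least one demand point uncovered.
But {A, B, E} covers everything, so the minimum is 3.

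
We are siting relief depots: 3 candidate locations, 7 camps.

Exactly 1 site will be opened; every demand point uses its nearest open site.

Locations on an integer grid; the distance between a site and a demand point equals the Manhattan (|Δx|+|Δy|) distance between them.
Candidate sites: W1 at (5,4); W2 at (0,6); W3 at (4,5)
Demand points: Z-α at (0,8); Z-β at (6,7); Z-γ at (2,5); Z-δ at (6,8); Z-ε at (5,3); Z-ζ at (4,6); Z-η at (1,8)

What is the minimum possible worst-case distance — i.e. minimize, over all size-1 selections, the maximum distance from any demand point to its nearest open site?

Open {W3}.
  Farthest demand point is Z-α at distance 7 (to W3); all others are ≤ 7.
With {W2} the worst case is 8.
With {W1} the worst case is 9.
No size-1 selection achieves below 7.

7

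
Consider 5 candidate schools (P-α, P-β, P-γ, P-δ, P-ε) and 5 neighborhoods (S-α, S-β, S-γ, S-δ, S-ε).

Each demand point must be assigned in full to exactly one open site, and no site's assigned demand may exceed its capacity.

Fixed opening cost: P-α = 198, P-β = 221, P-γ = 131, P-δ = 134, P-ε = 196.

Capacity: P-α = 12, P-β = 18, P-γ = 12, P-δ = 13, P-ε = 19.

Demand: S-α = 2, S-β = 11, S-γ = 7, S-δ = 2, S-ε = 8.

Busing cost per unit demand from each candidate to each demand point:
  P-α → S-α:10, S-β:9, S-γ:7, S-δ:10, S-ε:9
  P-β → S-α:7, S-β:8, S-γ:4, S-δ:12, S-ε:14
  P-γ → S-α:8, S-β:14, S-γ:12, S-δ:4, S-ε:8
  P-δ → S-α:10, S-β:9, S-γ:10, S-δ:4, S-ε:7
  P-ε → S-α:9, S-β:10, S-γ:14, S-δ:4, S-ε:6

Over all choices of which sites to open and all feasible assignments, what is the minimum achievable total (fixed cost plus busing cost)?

Open {P-β, P-δ}; cheapest assignment that respects the capacities:
  P-β (cap 18, load 18): S-β, S-γ — cost 11×8 + 7×4 = 116
  P-δ (cap 13, load 12): S-α, S-δ, S-ε — cost 2×10 + 2×4 + 8×7 = 84
  Shipping 200, fixed 355 → total 555.
  Any other capacity-feasible assignment to {P-β, P-δ} ships for at least 200.
Compare {P-β, P-γ}: its best feasible assignment gives total 556.
Compare {P-δ, P-ε}: its best feasible assignment gives total 586.
Every other set of open sites that can feasibly serve all demand totals ≥ 556 even under its best assignment. Minimum: 555.

555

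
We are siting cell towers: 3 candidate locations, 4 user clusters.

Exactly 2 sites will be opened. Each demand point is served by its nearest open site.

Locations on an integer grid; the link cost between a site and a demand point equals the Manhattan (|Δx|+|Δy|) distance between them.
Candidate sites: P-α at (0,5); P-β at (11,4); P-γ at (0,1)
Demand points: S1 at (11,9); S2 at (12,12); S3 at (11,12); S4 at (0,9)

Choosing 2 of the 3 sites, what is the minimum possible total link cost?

Open {P-α, P-β}.
  S1→P-β 5, S2→P-β 9, S3→P-β 8, S4→P-α 4  ⇒ total 26.
Compare {P-β, P-γ}: total 30.
Compare {P-α, P-γ}: total 56.

26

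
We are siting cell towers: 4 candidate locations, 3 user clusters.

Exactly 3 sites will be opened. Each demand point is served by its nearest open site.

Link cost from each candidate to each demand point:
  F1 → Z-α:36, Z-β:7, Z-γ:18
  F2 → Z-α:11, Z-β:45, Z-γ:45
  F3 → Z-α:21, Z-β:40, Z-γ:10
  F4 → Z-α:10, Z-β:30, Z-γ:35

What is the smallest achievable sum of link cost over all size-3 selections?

27

Open {F1, F3, F4}.
  Z-α→F4 10, Z-β→F1 7, Z-γ→F3 10  ⇒ total 27.
Compare {F1, F2, F3}: total 28.
Compare {F1, F2, F4}: total 35.
No size-3 selection does better; minimum is 27.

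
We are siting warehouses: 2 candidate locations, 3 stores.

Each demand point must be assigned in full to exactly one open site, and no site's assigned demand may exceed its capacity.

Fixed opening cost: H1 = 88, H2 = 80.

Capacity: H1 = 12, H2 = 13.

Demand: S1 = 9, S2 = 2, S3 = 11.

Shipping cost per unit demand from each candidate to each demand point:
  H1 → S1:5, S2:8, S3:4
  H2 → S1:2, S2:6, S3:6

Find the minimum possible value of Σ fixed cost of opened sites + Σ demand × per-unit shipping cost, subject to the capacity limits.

Open {H1, H2}; cheapest assignment that respects the capacities:
  H1 (cap 12, load 11): S3 — cost 11×4 = 44
  H2 (cap 13, load 11): S1, S2 — cost 9×2 + 2×6 = 30
  Shipping 74, fixed 168 → total 242.
  Any other capacity-feasible assignment to {H1, H2} ships for at least 74.
Total demand is 22 and no other set of sites has combined capacity ≥ 22, so {H1, H2} is the only feasible choice of open sites. Minimum: 242.

242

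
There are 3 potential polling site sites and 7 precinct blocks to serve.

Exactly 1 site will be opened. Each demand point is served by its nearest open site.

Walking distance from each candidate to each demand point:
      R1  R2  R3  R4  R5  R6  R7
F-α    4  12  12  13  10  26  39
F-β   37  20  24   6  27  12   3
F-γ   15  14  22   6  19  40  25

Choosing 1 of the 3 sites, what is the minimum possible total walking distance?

116

Open {F-α}.
  R1→F-α 4, R2→F-α 12, R3→F-α 12, R4→F-α 13, R5→F-α 10, R6→F-α 26, R7→F-α 39  ⇒ total 116.
Compare {F-β}: total 129.
Compare {F-γ}: total 141.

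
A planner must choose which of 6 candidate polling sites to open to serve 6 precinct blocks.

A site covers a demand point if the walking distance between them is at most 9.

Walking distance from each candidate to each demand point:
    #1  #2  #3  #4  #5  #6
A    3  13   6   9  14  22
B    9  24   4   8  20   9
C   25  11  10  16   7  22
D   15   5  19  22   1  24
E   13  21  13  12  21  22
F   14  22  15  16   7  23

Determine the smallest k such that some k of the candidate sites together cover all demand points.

Coverage sets (demand points within 9 of each site):
  A: {#1, #3, #4}
  B: {#1, #3, #4, #6}
  C: {#5}
  D: {#2, #5}
  E: {}
  F: {#5}
No single site covers all 6 demand points.
But {B, D} covers everything, so the minimum is 2.

2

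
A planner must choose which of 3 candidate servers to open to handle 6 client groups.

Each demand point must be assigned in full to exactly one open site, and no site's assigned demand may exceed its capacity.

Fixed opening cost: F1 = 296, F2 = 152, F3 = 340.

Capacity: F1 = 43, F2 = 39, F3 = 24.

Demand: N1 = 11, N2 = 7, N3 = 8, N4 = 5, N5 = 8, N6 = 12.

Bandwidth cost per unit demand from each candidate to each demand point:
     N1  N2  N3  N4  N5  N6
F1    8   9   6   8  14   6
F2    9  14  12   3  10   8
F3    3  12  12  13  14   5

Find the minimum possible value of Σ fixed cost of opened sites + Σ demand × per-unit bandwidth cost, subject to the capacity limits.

814

Open {F1, F2}; cheapest assignment that respects the capacities:
  F1 (cap 43, load 38): N1, N2, N3, N6 — cost 11×8 + 7×9 + 8×6 + 12×6 = 271
  F2 (cap 39, load 13): N4, N5 — cost 5×3 + 8×10 = 95
  Shipping 366, fixed 448 → total 814.
  Any other capacity-feasible assignment to {F1, F2} ships for at least 366.
Compare {F2, F3}: its best feasible assignment gives total 874.
Compare {F1, F3}: its best feasible assignment gives total 992.
Every other set of open sites that can feasibly serve all demand totals ≥ 874 even under its best assignment. Minimum: 814.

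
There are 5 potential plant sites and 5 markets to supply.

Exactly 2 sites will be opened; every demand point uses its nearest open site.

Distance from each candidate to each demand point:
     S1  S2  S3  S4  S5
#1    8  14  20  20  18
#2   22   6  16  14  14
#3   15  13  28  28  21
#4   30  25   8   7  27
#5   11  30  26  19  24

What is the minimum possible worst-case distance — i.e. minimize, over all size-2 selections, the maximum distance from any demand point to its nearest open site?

Open {#1, #2}.
  Farthest demand point is S3 at distance 16 (to #2); all others are ≤ 16.
With {#2, #3} the worst case is 16.
With {#2, #5} the worst case is 16.
No size-2 selection achieves below 16.

16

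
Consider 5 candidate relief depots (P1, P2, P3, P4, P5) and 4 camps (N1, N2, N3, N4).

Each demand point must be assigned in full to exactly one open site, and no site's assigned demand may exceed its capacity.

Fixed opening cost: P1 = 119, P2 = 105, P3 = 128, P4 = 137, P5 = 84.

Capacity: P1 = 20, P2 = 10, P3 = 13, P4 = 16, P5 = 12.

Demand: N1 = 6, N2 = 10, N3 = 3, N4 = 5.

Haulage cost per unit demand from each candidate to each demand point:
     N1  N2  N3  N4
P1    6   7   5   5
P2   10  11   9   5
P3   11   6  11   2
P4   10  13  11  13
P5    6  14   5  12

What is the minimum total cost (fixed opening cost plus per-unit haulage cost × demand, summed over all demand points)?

349

Open {P1, P5}; cheapest assignment that respects the capacities:
  P1 (cap 20, load 18): N2, N3, N4 — cost 10×7 + 3×5 + 5×5 = 110
  P5 (cap 12, load 6): N1 — cost 6×6 = 36
  Shipping 146, fixed 203 → total 349.
  Any other capacity-feasible assignment to {P1, P5} ships for at least 146.
Compare {P1, P2}: its best feasible assignment gives total 370.
Compare {P1, P3}: its best feasible assignment gives total 378.
Every other set of open sites that can feasibly serve all demand totals ≥ 370 even under its best assignment. Minimum: 349.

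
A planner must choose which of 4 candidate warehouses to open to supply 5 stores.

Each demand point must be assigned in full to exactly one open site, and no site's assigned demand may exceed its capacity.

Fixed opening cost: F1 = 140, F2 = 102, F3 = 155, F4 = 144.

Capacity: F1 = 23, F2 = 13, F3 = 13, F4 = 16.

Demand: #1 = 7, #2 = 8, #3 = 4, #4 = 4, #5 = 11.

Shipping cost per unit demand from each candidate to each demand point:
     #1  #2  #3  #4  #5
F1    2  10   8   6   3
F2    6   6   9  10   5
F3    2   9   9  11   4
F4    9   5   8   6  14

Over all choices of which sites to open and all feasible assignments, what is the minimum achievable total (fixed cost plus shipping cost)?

Open {F1, F2}; cheapest assignment that respects the capacities:
  F1 (cap 23, load 22): #1, #4, #5 — cost 7×2 + 4×6 + 11×3 = 71
  F2 (cap 13, load 12): #2, #3 — cost 8×6 + 4×9 = 84
  Shipping 155, fixed 242 → total 397.
  Any other capacity-feasible assignment to {F1, F2} ships for at least 155.
Compare {F1, F4}: its best feasible assignment gives total 427.
Compare {F1, F3}: its best feasible assignment gives total 474.
Every other set of open sites that can feasibly serve all demand totals ≥ 427 even under its best assignment. Minimum: 397.

397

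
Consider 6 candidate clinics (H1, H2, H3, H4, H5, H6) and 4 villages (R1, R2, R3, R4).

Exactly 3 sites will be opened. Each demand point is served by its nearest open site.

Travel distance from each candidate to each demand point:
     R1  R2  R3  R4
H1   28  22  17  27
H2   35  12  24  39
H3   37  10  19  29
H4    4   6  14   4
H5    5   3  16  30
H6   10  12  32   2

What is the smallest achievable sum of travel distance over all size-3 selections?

Open {H4, H5, H6}.
  R1→H4 4, R2→H5 3, R3→H4 14, R4→H6 2  ⇒ total 23.
Compare {H1, H4, H5}: total 25.
Compare {H2, H4, H5}: total 25.
No size-3 selection does better; minimum is 23.

23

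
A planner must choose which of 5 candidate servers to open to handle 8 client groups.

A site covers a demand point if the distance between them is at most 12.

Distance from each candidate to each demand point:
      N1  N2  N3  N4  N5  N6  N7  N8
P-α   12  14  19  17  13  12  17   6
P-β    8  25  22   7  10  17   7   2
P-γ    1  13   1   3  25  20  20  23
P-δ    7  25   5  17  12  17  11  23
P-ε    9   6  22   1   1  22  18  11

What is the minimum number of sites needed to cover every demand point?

Coverage sets (demand points within 12 of each site):
  P-α: {N1, N6, N8}
  P-β: {N1, N4, N5, N7, N8}
  P-γ: {N1, N3, N4}
  P-δ: {N1, N3, N5, N7}
  P-ε: {N1, N2, N4, N5, N8}
No 2 sites suffice: every size-2 union leaves at least one demand point uncovered.
But {P-α, P-δ, P-ε} covers everything, so the minimum is 3.

3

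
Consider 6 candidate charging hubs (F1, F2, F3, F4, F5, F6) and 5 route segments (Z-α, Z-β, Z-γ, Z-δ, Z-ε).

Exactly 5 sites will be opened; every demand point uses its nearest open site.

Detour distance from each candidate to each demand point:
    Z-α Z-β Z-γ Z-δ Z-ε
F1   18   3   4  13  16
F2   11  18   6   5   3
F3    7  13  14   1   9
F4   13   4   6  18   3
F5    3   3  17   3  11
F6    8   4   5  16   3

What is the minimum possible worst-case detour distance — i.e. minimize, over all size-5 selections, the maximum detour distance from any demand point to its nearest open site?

Open {F1, F2, F3, F4, F5}.
  Farthest demand point is Z-γ at detour distance 4 (to F1); all others are ≤ 4.
With {F1, F2, F3, F5, F6} the worst case is 4.
With {F1, F2, F4, F5, F6} the worst case is 4.
No size-5 selection achieves below 4.

4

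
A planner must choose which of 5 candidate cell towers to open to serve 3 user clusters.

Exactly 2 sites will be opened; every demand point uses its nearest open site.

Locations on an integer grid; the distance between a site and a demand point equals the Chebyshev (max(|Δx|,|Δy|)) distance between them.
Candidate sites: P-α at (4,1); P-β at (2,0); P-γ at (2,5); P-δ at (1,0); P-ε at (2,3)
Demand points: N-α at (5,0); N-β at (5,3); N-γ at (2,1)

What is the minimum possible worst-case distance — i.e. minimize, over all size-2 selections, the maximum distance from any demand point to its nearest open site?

Open {P-α, P-β}.
  Farthest demand point is N-β at distance 2 (to P-α); all others are ≤ 2.
With {P-α, P-γ} the worst case is 2.
With {P-α, P-δ} the worst case is 2.
No size-2 selection achieves below 2.

2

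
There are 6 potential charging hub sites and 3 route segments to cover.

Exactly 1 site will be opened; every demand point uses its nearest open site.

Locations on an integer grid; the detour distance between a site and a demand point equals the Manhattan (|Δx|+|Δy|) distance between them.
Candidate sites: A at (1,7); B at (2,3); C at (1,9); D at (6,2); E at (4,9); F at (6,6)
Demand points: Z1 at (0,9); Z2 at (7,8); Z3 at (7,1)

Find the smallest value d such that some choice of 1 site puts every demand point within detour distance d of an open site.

9

Open {F}.
  Farthest demand point is Z1 at detour distance 9 (to F); all others are ≤ 9.
With {B} the worst case is 10.
With {E} the worst case is 11.
No size-1 selection achieves below 9.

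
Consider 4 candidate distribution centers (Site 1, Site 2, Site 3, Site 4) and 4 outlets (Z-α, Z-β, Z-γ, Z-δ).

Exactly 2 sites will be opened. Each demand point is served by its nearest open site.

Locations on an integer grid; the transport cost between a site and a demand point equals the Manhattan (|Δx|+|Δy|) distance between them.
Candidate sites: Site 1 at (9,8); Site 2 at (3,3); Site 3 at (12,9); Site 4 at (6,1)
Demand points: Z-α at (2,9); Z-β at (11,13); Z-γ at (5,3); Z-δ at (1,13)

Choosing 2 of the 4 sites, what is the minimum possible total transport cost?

26

Open {Site 2, Site 3}.
  Z-α→Site 2 7, Z-β→Site 3 5, Z-γ→Site 2 2, Z-δ→Site 2 12  ⇒ total 26.
Compare {Site 1, Site 2}: total 28.
Compare {Site 1, Site 4}: total 31.
No size-2 selection does better; minimum is 26.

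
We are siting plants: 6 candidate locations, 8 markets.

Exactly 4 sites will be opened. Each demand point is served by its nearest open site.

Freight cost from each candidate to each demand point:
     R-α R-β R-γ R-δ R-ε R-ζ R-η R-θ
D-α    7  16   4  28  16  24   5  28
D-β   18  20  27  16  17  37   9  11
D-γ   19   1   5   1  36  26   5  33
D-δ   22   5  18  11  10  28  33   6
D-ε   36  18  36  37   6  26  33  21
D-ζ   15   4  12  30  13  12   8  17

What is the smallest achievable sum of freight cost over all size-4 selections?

46

Open {D-α, D-γ, D-δ, D-ζ}.
  R-α→D-α 7, R-β→D-γ 1, R-γ→D-α 4, R-δ→D-γ 1, R-ε→D-δ 10, R-ζ→D-ζ 12, R-η→D-α 5, R-θ→D-δ 6  ⇒ total 46.
Compare {D-γ, D-δ, D-ε, D-ζ}: total 51.
Compare {D-α, D-γ, D-ε, D-ζ}: total 53.
No size-4 selection does better; minimum is 46.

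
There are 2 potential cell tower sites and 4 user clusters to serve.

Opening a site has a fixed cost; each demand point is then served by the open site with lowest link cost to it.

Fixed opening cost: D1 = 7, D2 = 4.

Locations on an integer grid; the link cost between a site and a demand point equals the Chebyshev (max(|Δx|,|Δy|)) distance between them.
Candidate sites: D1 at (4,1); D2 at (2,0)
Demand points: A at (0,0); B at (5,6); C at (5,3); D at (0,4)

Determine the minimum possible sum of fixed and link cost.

Open {D2}: assign each demand point to its cheapest open site.
  A→D2 2, B→D2 6, C→D2 3, D→D2 4
  link cost 15, fixed 4 → total 19.
Compare {D1}: link cost 15 + fixed 7 = 22.
Compare {D1, D2}: link cost 13 + fixed 11 = 24.

19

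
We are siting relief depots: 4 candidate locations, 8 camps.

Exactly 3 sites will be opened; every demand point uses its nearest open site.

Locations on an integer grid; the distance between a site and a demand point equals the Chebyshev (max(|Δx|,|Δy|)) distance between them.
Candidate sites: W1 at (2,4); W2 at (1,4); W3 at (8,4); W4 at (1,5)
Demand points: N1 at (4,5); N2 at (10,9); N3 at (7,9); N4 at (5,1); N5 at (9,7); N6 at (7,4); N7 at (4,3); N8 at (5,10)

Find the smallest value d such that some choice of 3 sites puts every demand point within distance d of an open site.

5

Open {W1, W3, W4}.
  Farthest demand point is N2 at distance 5 (to W3); all others are ≤ 5.
With {W2, W3, W4} the worst case is 5.
With {W1, W2, W3} the worst case is 6.
No size-3 selection achieves below 5.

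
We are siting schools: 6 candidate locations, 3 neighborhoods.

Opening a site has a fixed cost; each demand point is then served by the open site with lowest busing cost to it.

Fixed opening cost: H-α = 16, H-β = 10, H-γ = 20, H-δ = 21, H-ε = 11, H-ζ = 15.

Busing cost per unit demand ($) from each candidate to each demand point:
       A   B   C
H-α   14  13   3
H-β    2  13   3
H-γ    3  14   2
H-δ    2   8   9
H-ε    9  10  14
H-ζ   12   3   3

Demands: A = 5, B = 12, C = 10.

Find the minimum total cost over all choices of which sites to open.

101

Open {H-β, H-ζ}: assign each demand point to its cheapest open site.
  A→H-β 5×2=10, B→H-ζ 12×3=36, C→H-β 10×3=30
  busing cost 76, fixed 25 → total 101.
Compare {H-γ, H-ζ}: busing cost 71 + fixed 35 = 106.
Compare {H-β, H-γ, H-ζ}: busing cost 66 + fixed 45 = 111.
Compare {H-δ, H-ζ}: busing cost 76 + fixed 36 = 112.
All other subsets cost ≥ 106. Minimum total cost: 101.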